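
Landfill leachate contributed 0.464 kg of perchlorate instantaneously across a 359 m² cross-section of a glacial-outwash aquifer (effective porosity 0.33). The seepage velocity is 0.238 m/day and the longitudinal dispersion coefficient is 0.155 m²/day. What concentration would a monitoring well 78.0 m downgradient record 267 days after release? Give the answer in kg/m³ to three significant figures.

4.86e-05 kg/m³

For an instantaneous plane source, C(x,t) = M/(n_e·A·√(4πDt)) · exp(−(x−vt)²/(4Dt)), with n_e·A the pore (flow) area.
Plume center vt = 0.238 × 267 = 63.546 m, so the well at 78.0 m is 14.454 m downgradient of the peak.
√(4πDt) = 22.80 m, giving peak height M/(n_e·A·√(4πDt)) = 0.464/(0.33 × 359 × 22.80) = 0.0001718 kg/m³.
(x−vt)²/(4Dt) = (14.454)²/(4 × 0.155 × 267) = 1.262; exp(−1.262) = 0.2831.
C = 0.0001718 × 0.2831 = 4.86e-05 kg/m³.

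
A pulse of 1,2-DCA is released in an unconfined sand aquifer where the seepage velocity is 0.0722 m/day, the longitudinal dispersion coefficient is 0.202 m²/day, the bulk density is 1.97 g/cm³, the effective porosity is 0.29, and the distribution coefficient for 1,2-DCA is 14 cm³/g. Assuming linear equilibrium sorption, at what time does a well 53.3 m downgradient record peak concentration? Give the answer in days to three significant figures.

Retardation factor R = 1 + ρ_b·K_d/n = 1 + 1.97 × 14/0.29 = 96.10.
Sorption retards both mechanisms: v_R = v/R = 0.0007513 m/day, D_R = D/R = 0.002102 m²/day.
Peak time from v_R²t² + 2D_R t − x² = 0: t = (√(D_R² + v_R²x²) − D_R)/v_R².
√(D_R² + v_R²x²) = √(0.002102² + 0.0007513² × 53.3²) = 0.04010; v_R² = 5.645e-07.
t = (0.04010 − 0.002102)/5.645e-07 = 67300 days.

67300 days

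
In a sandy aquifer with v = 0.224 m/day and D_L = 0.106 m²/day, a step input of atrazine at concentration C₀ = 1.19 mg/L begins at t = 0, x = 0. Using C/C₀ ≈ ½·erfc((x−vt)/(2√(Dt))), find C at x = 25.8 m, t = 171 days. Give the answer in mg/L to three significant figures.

1.17 mg/L

For a continuous step input, C/C₀ ≈ ½·erfc((x−vt)/(2√(Dt))).
vt = 0.224 × 171 = 38.304 m and 2√(Dt) = 2√(0.106 × 171) = 8.515 m.
Argument (x−vt)/(2√(Dt)) = (25.8 − 38.304)/8.515 = -1.468; ½·erfc(-1.468) = 0.9811.
C = 1.19 × 0.9811 = 1.17 mg/L.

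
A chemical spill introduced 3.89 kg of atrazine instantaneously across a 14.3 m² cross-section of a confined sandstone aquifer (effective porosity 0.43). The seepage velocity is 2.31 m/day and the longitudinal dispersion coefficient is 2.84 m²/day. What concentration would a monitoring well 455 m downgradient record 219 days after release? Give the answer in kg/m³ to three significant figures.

For an instantaneous plane source, C(x,t) = M/(n_e·A·√(4πDt)) · exp(−(x−vt)²/(4Dt)), with n_e·A the pore (flow) area.
Plume center vt = 2.31 × 219 = 505.89 m, so the well at 455 m is 50.89 m upgradient of the peak.
√(4πDt) = 88.41 m, giving peak height M/(n_e·A·√(4πDt)) = 3.89/(0.43 × 14.3 × 88.41) = 0.007156 kg/m³.
(x−vt)²/(4Dt) = (-50.89)²/(4 × 2.84 × 219) = 1.041; exp(−1.041) = 0.3531.
C = 0.007156 × 0.3531 = 0.00253 kg/m³.

0.00253 kg/m³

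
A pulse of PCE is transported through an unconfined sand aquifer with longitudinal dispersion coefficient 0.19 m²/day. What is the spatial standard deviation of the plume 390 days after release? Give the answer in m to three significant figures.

Dispersive spreading gives a Gaussian with σ² = 2Dt; advection only shifts the center.
σ = √(2 × 0.19 × 390) = 12.2 m.

12.2 m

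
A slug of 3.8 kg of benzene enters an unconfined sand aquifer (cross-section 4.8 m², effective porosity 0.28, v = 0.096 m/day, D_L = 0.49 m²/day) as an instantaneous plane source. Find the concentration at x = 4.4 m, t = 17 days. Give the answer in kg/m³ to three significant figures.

For an instantaneous plane source, C(x,t) = M/(n_e·A·√(4πDt)) · exp(−(x−vt)²/(4Dt)), with n_e·A the pore (flow) area.
Plume center vt = 0.096 × 17 = 1.632 m, so the well at 4.4 m is 2.768 m downgradient of the peak.
√(4πDt) = 10.23 m, giving peak height M/(n_e·A·√(4πDt)) = 3.8/(0.28 × 4.8 × 10.23) = 0.2764 kg/m³.
(x−vt)²/(4Dt) = (2.768)²/(4 × 0.49 × 17) = 0.2299; exp(−0.2299) = 0.7946.
C = 0.2764 × 0.7946 = 0.220 kg/m³.

0.220 kg/m³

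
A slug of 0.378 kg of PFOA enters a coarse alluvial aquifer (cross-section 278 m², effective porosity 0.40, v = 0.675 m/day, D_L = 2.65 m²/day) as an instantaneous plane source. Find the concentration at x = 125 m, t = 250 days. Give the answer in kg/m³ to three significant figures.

For an instantaneous plane source, C(x,t) = M/(n_e·A·√(4πDt)) · exp(−(x−vt)²/(4Dt)), with n_e·A the pore (flow) area.
Plume center vt = 0.675 × 250 = 168.75 m, so the well at 125 m is 43.75 m upgradient of the peak.
√(4πDt) = 91.24 m, giving peak height M/(n_e·A·√(4πDt)) = 0.378/(0.40 × 278 × 91.24) = 3.726e-05 kg/m³.
(x−vt)²/(4Dt) = (-43.75)²/(4 × 2.65 × 250) = 0.7223; exp(−0.7223) = 0.4856.
C = 3.726e-05 × 0.4856 = 1.81e-05 kg/m³.

1.81e-05 kg/m³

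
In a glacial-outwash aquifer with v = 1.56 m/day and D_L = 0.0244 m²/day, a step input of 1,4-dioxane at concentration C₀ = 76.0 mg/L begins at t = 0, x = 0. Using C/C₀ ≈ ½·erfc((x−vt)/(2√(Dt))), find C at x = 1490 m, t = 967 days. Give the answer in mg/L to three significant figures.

75.7 mg/L

For a continuous step input, C/C₀ ≈ ½·erfc((x−vt)/(2√(Dt))).
vt = 1.56 × 967 = 1508.52 m and 2√(Dt) = 2√(0.0244 × 967) = 9.715 m.
Argument (x−vt)/(2√(Dt)) = (1490 − 1508.52)/9.715 = -1.906; ½·erfc(-1.906) = 0.9965.
C = 76.0 × 0.9965 = 75.7 mg/L.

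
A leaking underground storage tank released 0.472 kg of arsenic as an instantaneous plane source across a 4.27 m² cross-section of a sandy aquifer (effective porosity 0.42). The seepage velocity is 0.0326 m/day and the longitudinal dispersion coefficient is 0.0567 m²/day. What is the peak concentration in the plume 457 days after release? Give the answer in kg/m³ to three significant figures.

0.0146 kg/m³

The peak of an instantaneous 1D plume sits at x = vt; there the Gaussian factor is 1 and C_max = M/(n_e·A·√(4πDt)), where n_e·A is the pore area the mass is dissolved in.
√(4πDt) = √(4π × 0.0567 × 457) = 18.04 m, so C_max = 0.472/(0.42 × 4.27 × 18.04) = 0.0146 kg/m³.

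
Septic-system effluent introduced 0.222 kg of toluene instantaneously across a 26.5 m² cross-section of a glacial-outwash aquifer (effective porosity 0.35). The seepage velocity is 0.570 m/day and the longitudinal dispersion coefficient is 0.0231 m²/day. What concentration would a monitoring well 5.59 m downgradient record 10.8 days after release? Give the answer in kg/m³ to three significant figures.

0.00981 kg/m³

For an instantaneous plane source, C(x,t) = M/(n_e·A·√(4πDt)) · exp(−(x−vt)²/(4Dt)), with n_e·A the pore (flow) area.
Plume center vt = 0.570 × 10.8 = 6.156 m, so the well at 5.59 m is 0.566 m upgradient of the peak.
√(4πDt) = 1.771 m, giving peak height M/(n_e·A·√(4πDt)) = 0.222/(0.35 × 26.5 × 1.771) = 0.01352 kg/m³.
(x−vt)²/(4Dt) = (-0.566)²/(4 × 0.0231 × 10.8) = 0.3210; exp(−0.3210) = 0.7254.
C = 0.01352 × 0.7254 = 0.00981 kg/m³.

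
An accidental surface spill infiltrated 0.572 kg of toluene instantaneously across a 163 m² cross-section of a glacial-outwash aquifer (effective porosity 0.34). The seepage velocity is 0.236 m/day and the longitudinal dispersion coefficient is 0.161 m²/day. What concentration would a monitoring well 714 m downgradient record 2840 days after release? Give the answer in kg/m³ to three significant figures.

For an instantaneous plane source, C(x,t) = M/(n_e·A·√(4πDt)) · exp(−(x−vt)²/(4Dt)), with n_e·A the pore (flow) area.
Plume center vt = 0.236 × 2840 = 670.24 m, so the well at 714 m is 43.76 m downgradient of the peak.
√(4πDt) = 75.80 m, giving peak height M/(n_e·A·√(4πDt)) = 0.572/(0.34 × 163 × 75.80) = 0.0001362 kg/m³.
(x−vt)²/(4Dt) = (43.76)²/(4 × 0.161 × 2840) = 1.047; exp(−1.047) = 0.3510.
C = 0.0001362 × 0.3510 = 4.78e-05 kg/m³.

4.78e-05 kg/m³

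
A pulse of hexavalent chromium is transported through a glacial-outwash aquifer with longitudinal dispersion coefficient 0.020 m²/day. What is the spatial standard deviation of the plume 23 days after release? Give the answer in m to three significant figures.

Dispersive spreading gives a Gaussian with σ² = 2Dt; advection only shifts the center.
σ = √(2 × 0.020 × 23) = 0.959 m.

0.959 m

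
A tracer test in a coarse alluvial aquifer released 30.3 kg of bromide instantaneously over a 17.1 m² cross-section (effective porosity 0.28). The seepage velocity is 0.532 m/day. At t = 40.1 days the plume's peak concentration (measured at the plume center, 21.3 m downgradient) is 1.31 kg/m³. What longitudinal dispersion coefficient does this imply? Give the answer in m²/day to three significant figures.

At the plume center C_max = M/(n_e·A·√(4πDt)), so D = M²/(4πt·(n_e·A·C_max)²).
n_e·A·C_max = 0.28 × 17.1 × 1.31 = 6.272 kg/m.
D = 30.3²/(4π × 40.1 × 6.272²) = 0.0463 m²/day.

0.0463 m²/day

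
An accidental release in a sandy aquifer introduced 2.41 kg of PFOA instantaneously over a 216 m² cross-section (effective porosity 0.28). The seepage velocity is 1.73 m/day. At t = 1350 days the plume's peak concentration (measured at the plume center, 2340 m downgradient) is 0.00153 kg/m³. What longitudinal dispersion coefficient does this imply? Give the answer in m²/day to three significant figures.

0.0400 m²/day

At the plume center C_max = M/(n_e·A·√(4πDt)), so D = M²/(4πt·(n_e·A·C_max)²).
n_e·A·C_max = 0.28 × 216 × 0.00153 = 0.09253 kg/m.
D = 2.41²/(4π × 1350 × 0.09253²) = 0.0400 m²/day.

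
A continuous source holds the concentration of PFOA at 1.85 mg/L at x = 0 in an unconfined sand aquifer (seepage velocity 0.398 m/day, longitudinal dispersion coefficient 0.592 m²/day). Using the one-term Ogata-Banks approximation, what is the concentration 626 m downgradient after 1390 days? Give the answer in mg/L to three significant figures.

0.0673 mg/L

For a continuous step input, C/C₀ ≈ ½·erfc((x−vt)/(2√(Dt))).
vt = 0.398 × 1390 = 553.22 m and 2√(Dt) = 2√(0.592 × 1390) = 57.37 m.
Argument (x−vt)/(2√(Dt)) = (626 − 553.22)/57.37 = 1.269; ½·erfc(1.269) = 0.03636.
C = 1.85 × 0.03636 = 0.0673 mg/L.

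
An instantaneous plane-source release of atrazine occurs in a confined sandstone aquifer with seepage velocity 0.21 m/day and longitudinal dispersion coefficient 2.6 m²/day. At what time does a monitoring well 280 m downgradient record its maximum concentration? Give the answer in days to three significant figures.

For the 1D instantaneous-source solution, setting ∂C/∂t = 0 at fixed x gives v²t² + 2Dt − x² = 0, so t = (√(D² + v²x²) − D)/v².
√(D² + v²x²) = √(2.6² + 0.21² × 280²) = 58.86; v² = 0.0441.
t = (58.86 − 2.6)/0.0441 = 1280 days (vs. the pure-advection estimate x/v = 1330 d).

1280 days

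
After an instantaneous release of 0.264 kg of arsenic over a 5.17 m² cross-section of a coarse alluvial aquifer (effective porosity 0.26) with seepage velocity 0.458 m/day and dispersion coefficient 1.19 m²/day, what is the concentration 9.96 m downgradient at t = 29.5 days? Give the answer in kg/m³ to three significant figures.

0.00855 kg/m³

For an instantaneous plane source, C(x,t) = M/(n_e·A·√(4πDt)) · exp(−(x−vt)²/(4Dt)), with n_e·A the pore (flow) area.
Plume center vt = 0.458 × 29.5 = 13.511 m, so the well at 9.96 m is 3.551 m upgradient of the peak.
√(4πDt) = 21.00 m, giving peak height M/(n_e·A·√(4πDt)) = 0.264/(0.26 × 5.17 × 21.00) = 0.009352 kg/m³.
(x−vt)²/(4Dt) = (-3.551)²/(4 × 1.19 × 29.5) = 0.08980; exp(−0.08980) = 0.9141.
C = 0.009352 × 0.9141 = 0.00855 kg/m³.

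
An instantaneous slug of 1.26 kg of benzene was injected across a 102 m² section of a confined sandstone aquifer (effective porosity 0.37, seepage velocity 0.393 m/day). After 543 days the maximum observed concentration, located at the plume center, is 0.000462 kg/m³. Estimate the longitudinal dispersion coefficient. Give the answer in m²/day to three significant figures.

0.765 m²/day

At the plume center C_max = M/(n_e·A·√(4πDt)), so D = M²/(4πt·(n_e·A·C_max)²).
n_e·A·C_max = 0.37 × 102 × 0.000462 = 0.01744 kg/m.
D = 1.26²/(4π × 543 × 0.01744²) = 0.765 m²/day.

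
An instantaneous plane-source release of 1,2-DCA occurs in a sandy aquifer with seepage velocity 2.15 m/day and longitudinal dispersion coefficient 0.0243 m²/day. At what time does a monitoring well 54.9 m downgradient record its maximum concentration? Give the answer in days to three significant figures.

For the 1D instantaneous-source solution, setting ∂C/∂t = 0 at fixed x gives v²t² + 2Dt − x² = 0, so t = (√(D² + v²x²) − D)/v².
√(D² + v²x²) = √(0.0243² + 2.15² × 54.9²) = 118.0; v² = 4.6225.
t = (118.0 − 0.0243)/4.6225 = 25.5 days (vs. the pure-advection estimate x/v = 25.5 d).

25.5 days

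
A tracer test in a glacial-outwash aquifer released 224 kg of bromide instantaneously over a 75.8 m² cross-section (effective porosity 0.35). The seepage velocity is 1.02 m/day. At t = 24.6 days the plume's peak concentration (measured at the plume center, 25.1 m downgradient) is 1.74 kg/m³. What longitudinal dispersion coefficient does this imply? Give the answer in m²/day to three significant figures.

At the plume center C_max = M/(n_e·A·√(4πDt)), so D = M²/(4πt·(n_e·A·C_max)²).
n_e·A·C_max = 0.35 × 75.8 × 1.74 = 46.16 kg/m.
D = 224²/(4π × 24.6 × 46.16²) = 0.0762 m²/day.

0.0762 m²/day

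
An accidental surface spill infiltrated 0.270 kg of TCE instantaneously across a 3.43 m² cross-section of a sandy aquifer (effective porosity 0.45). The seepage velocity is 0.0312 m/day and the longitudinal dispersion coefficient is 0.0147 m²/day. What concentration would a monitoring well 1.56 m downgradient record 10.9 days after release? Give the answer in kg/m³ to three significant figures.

For an instantaneous plane source, C(x,t) = M/(n_e·A·√(4πDt)) · exp(−(x−vt)²/(4Dt)), with n_e·A the pore (flow) area.
Plume center vt = 0.0312 × 10.9 = 0.34008 m, so the well at 1.56 m is 1.21992 m downgradient of the peak.
√(4πDt) = 1.419 m, giving peak height M/(n_e·A·√(4πDt)) = 0.270/(0.45 × 3.43 × 1.419) = 0.1233 kg/m³.
(x−vt)²/(4Dt) = (1.21992)²/(4 × 0.0147 × 10.9) = 2.322; exp(−2.322) = 0.09808.
C = 0.1233 × 0.09808 = 0.0121 kg/m³.

0.0121 kg/m³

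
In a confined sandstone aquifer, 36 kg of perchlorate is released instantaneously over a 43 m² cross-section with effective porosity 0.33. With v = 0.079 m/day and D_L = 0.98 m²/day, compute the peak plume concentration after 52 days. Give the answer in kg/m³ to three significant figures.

0.100 kg/m³

The peak of an instantaneous 1D plume sits at x = vt; there the Gaussian factor is 1 and C_max = M/(n_e·A·√(4πDt)), where n_e·A is the pore area the mass is dissolved in.
√(4πDt) = √(4π × 0.98 × 52) = 25.31 m, so C_max = 36/(0.33 × 43 × 25.31) = 0.100 kg/m³.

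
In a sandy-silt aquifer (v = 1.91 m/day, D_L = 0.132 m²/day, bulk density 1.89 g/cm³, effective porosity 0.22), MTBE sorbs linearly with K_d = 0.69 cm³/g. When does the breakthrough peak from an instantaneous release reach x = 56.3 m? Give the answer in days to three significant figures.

204 days

Retardation factor R = 1 + ρ_b·K_d/n = 1 + 1.89 × 0.69/0.22 = 6.928.
Sorption retards both mechanisms: v_R = v/R = 0.2757 m/day, D_R = D/R = 0.01905 m²/day.
Peak time from v_R²t² + 2D_R t − x² = 0: t = (√(D_R² + v_R²x²) − D_R)/v_R².
√(D_R² + v_R²x²) = √(0.01905² + 0.2757² × 56.3²) = 15.52; v_R² = 0.07601.
t = (15.52 − 0.01905)/0.07601 = 204 days.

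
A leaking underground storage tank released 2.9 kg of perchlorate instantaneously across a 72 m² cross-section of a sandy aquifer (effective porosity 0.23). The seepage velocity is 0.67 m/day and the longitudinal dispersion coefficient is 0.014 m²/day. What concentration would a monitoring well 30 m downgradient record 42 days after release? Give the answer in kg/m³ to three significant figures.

For an instantaneous plane source, C(x,t) = M/(n_e·A·√(4πDt)) · exp(−(x−vt)²/(4Dt)), with n_e·A the pore (flow) area.
Plume center vt = 0.67 × 42 = 28.14 m, so the well at 30 m is 1.86 m downgradient of the peak.
√(4πDt) = 2.718 m, giving peak height M/(n_e·A·√(4πDt)) = 2.9/(0.23 × 72 × 2.718) = 0.06443 kg/m³.
(x−vt)²/(4Dt) = (1.86)²/(4 × 0.014 × 42) = 1.471; exp(−1.471) = 0.2297.
C = 0.06443 × 0.2297 = 0.0148 kg/m³.

0.0148 kg/m³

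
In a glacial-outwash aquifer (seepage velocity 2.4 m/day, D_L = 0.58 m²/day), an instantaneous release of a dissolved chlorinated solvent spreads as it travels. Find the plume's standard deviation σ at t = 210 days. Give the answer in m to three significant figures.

Dispersive spreading gives a Gaussian with σ² = 2Dt; advection only shifts the center.
σ = √(2 × 0.58 × 210) = 15.6 m.

15.6 m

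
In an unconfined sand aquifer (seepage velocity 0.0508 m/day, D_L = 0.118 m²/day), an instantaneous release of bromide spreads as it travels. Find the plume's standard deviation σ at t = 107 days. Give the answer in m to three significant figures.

Dispersive spreading gives a Gaussian with σ² = 2Dt; advection only shifts the center.
σ = √(2 × 0.118 × 107) = 5.03 m.

5.03 m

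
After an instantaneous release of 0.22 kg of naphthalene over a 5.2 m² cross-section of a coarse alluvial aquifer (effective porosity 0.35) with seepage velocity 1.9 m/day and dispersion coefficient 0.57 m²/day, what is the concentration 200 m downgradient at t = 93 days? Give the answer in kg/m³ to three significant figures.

For an instantaneous plane source, C(x,t) = M/(n_e·A·√(4πDt)) · exp(−(x−vt)²/(4Dt)), with n_e·A the pore (flow) area.
Plume center vt = 1.9 × 93 = 176.7 m, so the well at 200 m is 23.3 m downgradient of the peak.
√(4πDt) = 25.81 m, giving peak height M/(n_e·A·√(4πDt)) = 0.22/(0.35 × 5.2 × 25.81) = 0.004683 kg/m³.
(x−vt)²/(4Dt) = (23.3)²/(4 × 0.57 × 93) = 2.560; exp(−2.560) = 0.07730.
C = 0.004683 × 0.07730 = 0.000362 kg/m³.

0.000362 kg/m³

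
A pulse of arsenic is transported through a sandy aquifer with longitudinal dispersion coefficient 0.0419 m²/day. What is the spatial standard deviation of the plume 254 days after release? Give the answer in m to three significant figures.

4.61 m

Dispersive spreading gives a Gaussian with σ² = 2Dt; advection only shifts the center.
σ = √(2 × 0.0419 × 254) = 4.61 m.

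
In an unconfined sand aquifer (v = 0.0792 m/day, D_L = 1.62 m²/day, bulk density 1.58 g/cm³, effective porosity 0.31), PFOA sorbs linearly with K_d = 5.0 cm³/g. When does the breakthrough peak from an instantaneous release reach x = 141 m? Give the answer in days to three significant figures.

Retardation factor R = 1 + ρ_b·K_d/n = 1 + 1.58 × 5.0/0.31 = 26.48.
Sorption retards both mechanisms: v_R = v/R = 0.002991 m/day, D_R = D/R = 0.06118 m²/day.
Peak time from v_R²t² + 2D_R t − x² = 0: t = (√(D_R² + v_R²x²) − D_R)/v_R².
√(D_R² + v_R²x²) = √(0.06118² + 0.002991² × 141²) = 0.4261; v_R² = 8.946e-06.
t = (0.4261 − 0.06118)/8.946e-06 = 40800 days.

40800 days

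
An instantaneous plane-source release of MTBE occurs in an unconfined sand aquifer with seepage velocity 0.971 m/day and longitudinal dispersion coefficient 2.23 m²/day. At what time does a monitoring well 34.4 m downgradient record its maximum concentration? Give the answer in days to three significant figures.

33.1 days

For the 1D instantaneous-source solution, setting ∂C/∂t = 0 at fixed x gives v²t² + 2Dt − x² = 0, so t = (√(D² + v²x²) − D)/v².
√(D² + v²x²) = √(2.23² + 0.971² × 34.4²) = 33.48; v² = 0.942841.
t = (33.48 − 2.23)/0.942841 = 33.1 days (vs. the pure-advection estimate x/v = 35.4 d).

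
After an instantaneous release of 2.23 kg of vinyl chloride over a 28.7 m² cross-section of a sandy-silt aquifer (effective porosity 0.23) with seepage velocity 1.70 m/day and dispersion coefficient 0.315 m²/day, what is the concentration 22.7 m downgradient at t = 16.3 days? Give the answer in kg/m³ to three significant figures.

0.0124 kg/m³

For an instantaneous plane source, C(x,t) = M/(n_e·A·√(4πDt)) · exp(−(x−vt)²/(4Dt)), with n_e·A the pore (flow) area.
Plume center vt = 1.70 × 16.3 = 27.71 m, so the well at 22.7 m is 5.01 m upgradient of the peak.
√(4πDt) = 8.033 m, giving peak height M/(n_e·A·√(4πDt)) = 2.23/(0.23 × 28.7 × 8.033) = 0.04205 kg/m³.
(x−vt)²/(4Dt) = (-5.01)²/(4 × 0.315 × 16.3) = 1.222; exp(−1.222) = 0.2946.
C = 0.04205 × 0.2946 = 0.0124 kg/m³.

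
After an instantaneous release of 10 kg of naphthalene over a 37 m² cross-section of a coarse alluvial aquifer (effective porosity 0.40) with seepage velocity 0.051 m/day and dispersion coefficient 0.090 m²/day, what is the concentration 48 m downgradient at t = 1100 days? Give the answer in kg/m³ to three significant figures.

0.0162 kg/m³

For an instantaneous plane source, C(x,t) = M/(n_e·A·√(4πDt)) · exp(−(x−vt)²/(4Dt)), with n_e·A the pore (flow) area.
Plume center vt = 0.051 × 1100 = 56.1 m, so the well at 48 m is 8.1 m upgradient of the peak.
√(4πDt) = 35.27 m, giving peak height M/(n_e·A·√(4πDt)) = 10/(0.40 × 37 × 35.27) = 0.01916 kg/m³.
(x−vt)²/(4Dt) = (-8.1)²/(4 × 0.090 × 1100) = 0.1657; exp(−0.1657) = 0.8473.
C = 0.01916 × 0.8473 = 0.0162 kg/m³.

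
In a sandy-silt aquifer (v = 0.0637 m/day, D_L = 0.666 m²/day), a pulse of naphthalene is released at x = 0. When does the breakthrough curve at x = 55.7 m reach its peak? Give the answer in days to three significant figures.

726 days

For the 1D instantaneous-source solution, setting ∂C/∂t = 0 at fixed x gives v²t² + 2Dt − x² = 0, so t = (√(D² + v²x²) − D)/v².
√(D² + v²x²) = √(0.666² + 0.0637² × 55.7²) = 3.610; v² = 0.00405769.
t = (3.610 − 0.666)/0.00405769 = 726 days (vs. the pure-advection estimate x/v = 874 d).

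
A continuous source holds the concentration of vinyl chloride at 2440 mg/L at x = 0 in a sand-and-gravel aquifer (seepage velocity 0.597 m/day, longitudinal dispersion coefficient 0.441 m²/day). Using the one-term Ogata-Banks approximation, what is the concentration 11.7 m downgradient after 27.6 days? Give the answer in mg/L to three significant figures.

For a continuous step input, C/C₀ ≈ ½·erfc((x−vt)/(2√(Dt))).
vt = 0.597 × 27.6 = 16.4772 m and 2√(Dt) = 2√(0.441 × 27.6) = 6.978 m.
Argument (x−vt)/(2√(Dt)) = (11.7 − 16.4772)/6.978 = -0.6846; ½·erfc(-0.6846) = 0.8335.
C = 2440 × 0.8335 = 2030 mg/L.

2030 mg/L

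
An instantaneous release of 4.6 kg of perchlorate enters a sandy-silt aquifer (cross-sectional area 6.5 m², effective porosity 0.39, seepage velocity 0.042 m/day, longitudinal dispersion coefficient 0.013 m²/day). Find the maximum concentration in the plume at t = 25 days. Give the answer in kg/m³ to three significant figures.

0.898 kg/m³

The peak of an instantaneous 1D plume sits at x = vt; there the Gaussian factor is 1 and C_max = M/(n_e·A·√(4πDt)), where n_e·A is the pore area the mass is dissolved in.
√(4πDt) = √(4π × 0.013 × 25) = 2.021 m, so C_max = 4.6/(0.39 × 6.5 × 2.021) = 0.898 kg/m³.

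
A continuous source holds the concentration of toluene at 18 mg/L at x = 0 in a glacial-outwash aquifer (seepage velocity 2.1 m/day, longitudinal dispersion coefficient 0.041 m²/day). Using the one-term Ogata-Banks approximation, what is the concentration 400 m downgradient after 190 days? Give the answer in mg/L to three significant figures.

For a continuous step input, C/C₀ ≈ ½·erfc((x−vt)/(2√(Dt))).
vt = 2.1 × 190 = 399 m and 2√(Dt) = 2√(0.041 × 190) = 5.582 m.
Argument (x−vt)/(2√(Dt)) = (400 − 399)/5.582 = 0.1791; ½·erfc(0.1791) = 0.4000.
C = 18 × 0.4000 = 7.20 mg/L.

7.20 mg/L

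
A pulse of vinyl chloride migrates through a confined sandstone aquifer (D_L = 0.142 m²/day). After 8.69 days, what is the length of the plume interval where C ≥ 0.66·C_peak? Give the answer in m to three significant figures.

The plume is Gaussian with σ = √(2Dt) = √(2 × 0.142 × 8.69) = 1.571 m.
C/C_peak = exp(−Δx²/(2σ²)) = 0.66 ⇒ Δx = σ·√(−2 ln 0.66) = 1.571 × 0.9116 = 1.432 m.
Width = 2Δx = 2.86 m.

2.86 m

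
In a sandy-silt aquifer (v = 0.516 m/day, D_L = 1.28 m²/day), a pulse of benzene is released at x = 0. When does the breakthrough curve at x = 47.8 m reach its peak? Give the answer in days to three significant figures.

88.0 days

For the 1D instantaneous-source solution, setting ∂C/∂t = 0 at fixed x gives v²t² + 2Dt − x² = 0, so t = (√(D² + v²x²) − D)/v².
√(D² + v²x²) = √(1.28² + 0.516² × 47.8²) = 24.70; v² = 0.266256.
t = (24.70 − 1.28)/0.266256 = 88.0 days (vs. the pure-advection estimate x/v = 92.6 d).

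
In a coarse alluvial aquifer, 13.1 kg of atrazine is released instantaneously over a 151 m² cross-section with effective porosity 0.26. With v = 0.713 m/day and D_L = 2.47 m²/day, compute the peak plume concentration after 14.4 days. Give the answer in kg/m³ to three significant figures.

The peak of an instantaneous 1D plume sits at x = vt; there the Gaussian factor is 1 and C_max = M/(n_e·A·√(4πDt)), where n_e·A is the pore area the mass is dissolved in.
√(4πDt) = √(4π × 2.47 × 14.4) = 21.14 m, so C_max = 13.1/(0.26 × 151 × 21.14) = 0.0158 kg/m³.

0.0158 kg/m³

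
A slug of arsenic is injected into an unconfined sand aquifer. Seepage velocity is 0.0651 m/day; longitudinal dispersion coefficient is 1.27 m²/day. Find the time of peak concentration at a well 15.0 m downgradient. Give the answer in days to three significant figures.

For the 1D instantaneous-source solution, setting ∂C/∂t = 0 at fixed x gives v²t² + 2Dt − x² = 0, so t = (√(D² + v²x²) − D)/v².
√(D² + v²x²) = √(1.27² + 0.0651² × 15.0²) = 1.602; v² = 0.00423801.
t = (1.602 − 1.27)/0.00423801 = 78.3 days (vs. the pure-advection estimate x/v = 230 d).

78.3 days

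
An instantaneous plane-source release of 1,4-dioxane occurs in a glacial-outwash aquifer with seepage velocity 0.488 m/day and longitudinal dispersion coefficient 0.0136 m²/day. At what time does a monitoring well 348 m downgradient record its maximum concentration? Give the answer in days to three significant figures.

For the 1D instantaneous-source solution, setting ∂C/∂t = 0 at fixed x gives v²t² + 2Dt − x² = 0, so t = (√(D² + v²x²) − D)/v².
√(D² + v²x²) = √(0.0136² + 0.488² × 348²) = 169.8; v² = 0.238144.
t = (169.8 − 0.0136)/0.238144 = 713 days (vs. the pure-advection estimate x/v = 713 d).

713 days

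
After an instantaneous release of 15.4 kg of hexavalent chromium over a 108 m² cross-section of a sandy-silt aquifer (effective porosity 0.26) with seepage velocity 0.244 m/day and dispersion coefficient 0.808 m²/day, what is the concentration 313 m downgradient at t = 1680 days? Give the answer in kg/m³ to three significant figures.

For an instantaneous plane source, C(x,t) = M/(n_e·A·√(4πDt)) · exp(−(x−vt)²/(4Dt)), with n_e·A the pore (flow) area.
Plume center vt = 0.244 × 1680 = 409.92 m, so the well at 313 m is 96.92 m upgradient of the peak.
√(4πDt) = 130.6 m, giving peak height M/(n_e·A·√(4πDt)) = 15.4/(0.26 × 108 × 130.6) = 0.004199 kg/m³.
(x−vt)²/(4Dt) = (-96.92)²/(4 × 0.808 × 1680) = 1.730; exp(−1.730) = 0.1773.
C = 0.004199 × 0.1773 = 0.000744 kg/m³.

0.000744 kg/m³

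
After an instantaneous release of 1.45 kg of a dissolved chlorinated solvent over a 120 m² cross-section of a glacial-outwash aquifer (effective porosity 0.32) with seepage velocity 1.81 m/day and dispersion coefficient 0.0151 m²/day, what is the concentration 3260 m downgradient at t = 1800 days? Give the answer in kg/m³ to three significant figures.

For an instantaneous plane source, C(x,t) = M/(n_e·A·√(4πDt)) · exp(−(x−vt)²/(4Dt)), with n_e·A the pore (flow) area.
Plume center vt = 1.81 × 1800 = 3258 m, so the well at 3260 m is 2 m downgradient of the peak.
√(4πDt) = 18.48 m, giving peak height M/(n_e·A·√(4πDt)) = 1.45/(0.32 × 120 × 18.48) = 0.002043 kg/m³.
(x−vt)²/(4Dt) = (2)²/(4 × 0.0151 × 1800) = 0.03679; exp(−0.03679) = 0.9639.
C = 0.002043 × 0.9639 = 0.00197 kg/m³.

0.00197 kg/m³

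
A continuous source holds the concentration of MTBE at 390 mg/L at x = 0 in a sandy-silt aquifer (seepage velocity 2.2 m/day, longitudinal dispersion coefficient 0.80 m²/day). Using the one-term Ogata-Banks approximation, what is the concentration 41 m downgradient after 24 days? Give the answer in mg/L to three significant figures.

379 mg/L

For a continuous step input, C/C₀ ≈ ½·erfc((x−vt)/(2√(Dt))).
vt = 2.2 × 24 = 52.8 m and 2√(Dt) = 2√(0.80 × 24) = 8.764 m.
Argument (x−vt)/(2√(Dt)) = (41 − 52.8)/8.764 = -1.346; ½·erfc(-1.346) = 0.9715.
C = 390 × 0.9715 = 379 mg/L.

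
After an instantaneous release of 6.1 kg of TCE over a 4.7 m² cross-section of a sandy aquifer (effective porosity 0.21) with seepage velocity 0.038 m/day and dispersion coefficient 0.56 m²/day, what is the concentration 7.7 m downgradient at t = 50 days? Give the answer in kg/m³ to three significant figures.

0.244 kg/m³

For an instantaneous plane source, C(x,t) = M/(n_e·A·√(4πDt)) · exp(−(x−vt)²/(4Dt)), with n_e·A the pore (flow) area.
Plume center vt = 0.038 × 50 = 1.9 m, so the well at 7.7 m is 5.8 m downgradient of the peak.
√(4πDt) = 18.76 m, giving peak height M/(n_e·A·√(4πDt)) = 6.1/(0.21 × 4.7 × 18.76) = 0.3294 kg/m³.
(x−vt)²/(4Dt) = (5.8)²/(4 × 0.56 × 50) = 0.3004; exp(−0.3004) = 0.7405.
C = 0.3294 × 0.7405 = 0.244 kg/m³.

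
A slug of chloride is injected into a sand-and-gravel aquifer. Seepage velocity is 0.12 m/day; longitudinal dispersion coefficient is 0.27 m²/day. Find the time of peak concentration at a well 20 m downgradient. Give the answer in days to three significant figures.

149 days

For the 1D instantaneous-source solution, setting ∂C/∂t = 0 at fixed x gives v²t² + 2Dt − x² = 0, so t = (√(D² + v²x²) − D)/v².
√(D² + v²x²) = √(0.27² + 0.12² × 20²) = 2.415; v² = 0.0144.
t = (2.415 − 0.27)/0.0144 = 149 days (vs. the pure-advection estimate x/v = 167 d).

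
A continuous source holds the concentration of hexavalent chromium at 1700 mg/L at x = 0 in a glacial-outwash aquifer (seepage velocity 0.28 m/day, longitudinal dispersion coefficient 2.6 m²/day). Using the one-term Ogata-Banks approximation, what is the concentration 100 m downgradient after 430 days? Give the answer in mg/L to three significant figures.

For a continuous step input, C/C₀ ≈ ½·erfc((x−vt)/(2√(Dt))).
vt = 0.28 × 430 = 120.4 m and 2√(Dt) = 2√(2.6 × 430) = 66.87 m.
Argument (x−vt)/(2√(Dt)) = (100 − 120.4)/66.87 = -0.3051; ½·erfc(-0.3051) = 0.6669.
C = 1700 × 0.6669 = 1130 mg/L.

1130 mg/L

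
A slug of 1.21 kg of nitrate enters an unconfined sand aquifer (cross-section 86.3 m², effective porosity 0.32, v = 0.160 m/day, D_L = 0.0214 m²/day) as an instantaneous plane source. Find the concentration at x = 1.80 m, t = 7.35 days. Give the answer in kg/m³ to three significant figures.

For an instantaneous plane source, C(x,t) = M/(n_e·A·√(4πDt)) · exp(−(x−vt)²/(4Dt)), with n_e·A the pore (flow) area.
Plume center vt = 0.160 × 7.35 = 1.176 m, so the well at 1.80 m is 0.624 m downgradient of the peak.
√(4πDt) = 1.406 m, giving peak height M/(n_e·A·√(4πDt)) = 1.21/(0.32 × 86.3 × 1.406) = 0.03116 kg/m³.
(x−vt)²/(4Dt) = (0.624)²/(4 × 0.0214 × 7.35) = 0.6189; exp(−0.6189) = 0.5385.
C = 0.03116 × 0.5385 = 0.0168 kg/m³.

0.0168 kg/m³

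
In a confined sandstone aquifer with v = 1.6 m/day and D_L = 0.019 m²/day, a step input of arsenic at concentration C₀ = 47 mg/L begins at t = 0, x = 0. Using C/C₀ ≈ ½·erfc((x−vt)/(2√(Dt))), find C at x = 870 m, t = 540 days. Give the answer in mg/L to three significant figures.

4.36 mg/L

For a continuous step input, C/C₀ ≈ ½·erfc((x−vt)/(2√(Dt))).
vt = 1.6 × 540 = 864 m and 2√(Dt) = 2√(0.019 × 540) = 6.406 m.
Argument (x−vt)/(2√(Dt)) = (870 − 864)/6.406 = 0.9366; ½·erfc(0.9366) = 0.09266.
C = 47 × 0.09266 = 4.36 mg/L.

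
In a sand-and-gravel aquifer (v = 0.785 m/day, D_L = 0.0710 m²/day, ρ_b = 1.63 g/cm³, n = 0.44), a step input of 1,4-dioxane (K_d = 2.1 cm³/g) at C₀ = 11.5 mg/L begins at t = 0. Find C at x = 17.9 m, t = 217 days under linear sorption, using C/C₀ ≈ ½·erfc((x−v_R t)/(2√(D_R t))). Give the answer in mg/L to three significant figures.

Retardation factor R = 1 + ρ_b·K_d/n = 1 + 1.63 × 2.1/0.44 = 8.780.
Sorption retards both mechanisms: v_R = v/R = 0.08941 m/day, D_R = D/R = 0.008087 m²/day.
v_R·t = 0.08941 × 217 = 19.40197 m; 2√(D_R t) = 2.649 m; argument = (17.9 − 19.40197)/2.649 = -0.5670.
C = C₀ × ½·erfc(-0.5670) = 11.5 × 0.7887 = 9.07 mg/L.

9.07 mg/L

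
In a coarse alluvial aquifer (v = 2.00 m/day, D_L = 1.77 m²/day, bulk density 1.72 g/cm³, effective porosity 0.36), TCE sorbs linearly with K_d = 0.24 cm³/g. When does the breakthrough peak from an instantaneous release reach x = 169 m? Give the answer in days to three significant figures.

Retardation factor R = 1 + ρ_b·K_d/n = 1 + 1.72 × 0.24/0.36 = 2.147.
Sorption retards both mechanisms: v_R = v/R = 0.9315 m/day, D_R = D/R = 0.8244 m²/day.
Peak time from v_R²t² + 2D_R t − x² = 0: t = (√(D_R² + v_R²x²) − D_R)/v_R².
√(D_R² + v_R²x²) = √(0.8244² + 0.9315² × 169²) = 157.4; v_R² = 0.8677.
t = (157.4 − 0.8244)/0.8677 = 180 days.

180 days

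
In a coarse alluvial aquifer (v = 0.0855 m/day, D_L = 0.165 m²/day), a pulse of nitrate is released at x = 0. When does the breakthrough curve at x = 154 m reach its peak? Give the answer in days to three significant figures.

1780 days

For the 1D instantaneous-source solution, setting ∂C/∂t = 0 at fixed x gives v²t² + 2Dt − x² = 0, so t = (√(D² + v²x²) − D)/v².
√(D² + v²x²) = √(0.165² + 0.0855² × 154²) = 13.17; v² = 0.00731025.
t = (13.17 − 0.165)/0.00731025 = 1780 days (vs. the pure-advection estimate x/v = 1800 d).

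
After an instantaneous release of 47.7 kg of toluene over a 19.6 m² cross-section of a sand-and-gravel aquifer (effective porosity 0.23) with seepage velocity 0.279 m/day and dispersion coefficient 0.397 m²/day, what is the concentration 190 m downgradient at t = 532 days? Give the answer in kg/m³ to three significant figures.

For an instantaneous plane source, C(x,t) = M/(n_e·A·√(4πDt)) · exp(−(x−vt)²/(4Dt)), with n_e·A the pore (flow) area.
Plume center vt = 0.279 × 532 = 148.428 m, so the well at 190 m is 41.572 m downgradient of the peak.
√(4πDt) = 51.52 m, giving peak height M/(n_e·A·√(4πDt)) = 47.7/(0.23 × 19.6 × 51.52) = 0.2054 kg/m³.
(x−vt)²/(4Dt) = (41.572)²/(4 × 0.397 × 532) = 2.046; exp(−2.046) = 0.1293.
C = 0.2054 × 0.1293 = 0.0266 kg/m³.

0.0266 kg/m³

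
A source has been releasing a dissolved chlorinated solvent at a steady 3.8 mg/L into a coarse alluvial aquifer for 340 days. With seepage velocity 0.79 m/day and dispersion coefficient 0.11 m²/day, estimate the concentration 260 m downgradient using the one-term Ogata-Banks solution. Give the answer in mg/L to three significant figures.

For a continuous step input, C/C₀ ≈ ½·erfc((x−vt)/(2√(Dt))).
vt = 0.79 × 340 = 268.6 m and 2√(Dt) = 2√(0.11 × 340) = 12.23 m.
Argument (x−vt)/(2√(Dt)) = (260 − 268.6)/12.23 = -0.7032; ½·erfc(-0.7032) = 0.8400.
C = 3.8 × 0.8400 = 3.19 mg/L.

3.19 mg/L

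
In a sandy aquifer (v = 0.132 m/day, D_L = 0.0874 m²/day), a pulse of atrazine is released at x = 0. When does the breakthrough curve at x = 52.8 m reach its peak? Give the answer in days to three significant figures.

395 days

For the 1D instantaneous-source solution, setting ∂C/∂t = 0 at fixed x gives v²t² + 2Dt − x² = 0, so t = (√(D² + v²x²) − D)/v².
√(D² + v²x²) = √(0.0874² + 0.132² × 52.8²) = 6.970; v² = 0.017424.
t = (6.970 − 0.0874)/0.017424 = 395 days (vs. the pure-advection estimate x/v = 400 d).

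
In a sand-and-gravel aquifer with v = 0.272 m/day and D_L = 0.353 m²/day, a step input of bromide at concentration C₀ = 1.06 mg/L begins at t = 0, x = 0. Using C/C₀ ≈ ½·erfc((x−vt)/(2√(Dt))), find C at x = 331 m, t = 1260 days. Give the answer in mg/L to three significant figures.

0.692 mg/L

For a continuous step input, C/C₀ ≈ ½·erfc((x−vt)/(2√(Dt))).
vt = 0.272 × 1260 = 342.72 m and 2√(Dt) = 2√(0.353 × 1260) = 42.18 m.
Argument (x−vt)/(2√(Dt)) = (331 − 342.72)/42.18 = -0.2779; ½·erfc(-0.2779) = 0.6528.
C = 1.06 × 0.6528 = 0.692 mg/L.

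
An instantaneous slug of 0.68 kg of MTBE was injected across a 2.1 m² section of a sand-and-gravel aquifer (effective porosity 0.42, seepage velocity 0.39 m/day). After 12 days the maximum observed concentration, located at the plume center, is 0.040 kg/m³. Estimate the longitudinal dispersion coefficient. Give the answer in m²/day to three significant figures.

2.46 m²/day

At the plume center C_max = M/(n_e·A·√(4πDt)), so D = M²/(4πt·(n_e·A·C_max)²).
n_e·A·C_max = 0.42 × 2.1 × 0.040 = 0.03528 kg/m.
D = 0.68²/(4π × 12 × 0.03528²) = 2.46 m²/day.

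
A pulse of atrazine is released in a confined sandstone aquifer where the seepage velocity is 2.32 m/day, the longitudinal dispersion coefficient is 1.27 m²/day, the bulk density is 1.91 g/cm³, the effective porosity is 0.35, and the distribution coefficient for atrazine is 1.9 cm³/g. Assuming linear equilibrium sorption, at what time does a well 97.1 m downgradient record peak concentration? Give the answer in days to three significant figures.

Retardation factor R = 1 + ρ_b·K_d/n = 1 + 1.91 × 1.9/0.35 = 11.37.
Sorption retards both mechanisms: v_R = v/R = 0.2040 m/day, D_R = D/R = 0.1117 m²/day.
Peak time from v_R²t² + 2D_R t − x² = 0: t = (√(D_R² + v_R²x²) − D_R)/v_R².
√(D_R² + v_R²x²) = √(0.1117² + 0.2040² × 97.1²) = 19.81; v_R² = 0.04162.
t = (19.81 − 0.1117)/0.04162 = 473 days.

473 days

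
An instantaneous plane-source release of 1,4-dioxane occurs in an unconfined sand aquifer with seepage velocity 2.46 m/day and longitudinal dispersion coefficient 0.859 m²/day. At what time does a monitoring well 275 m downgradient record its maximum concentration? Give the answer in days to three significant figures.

For the 1D instantaneous-source solution, setting ∂C/∂t = 0 at fixed x gives v²t² + 2Dt − x² = 0, so t = (√(D² + v²x²) − D)/v².
√(D² + v²x²) = √(0.859² + 2.46² × 275²) = 676.5; v² = 6.0516.
t = (676.5 − 0.859)/6.0516 = 112 days (vs. the pure-advection estimate x/v = 112 d).

112 days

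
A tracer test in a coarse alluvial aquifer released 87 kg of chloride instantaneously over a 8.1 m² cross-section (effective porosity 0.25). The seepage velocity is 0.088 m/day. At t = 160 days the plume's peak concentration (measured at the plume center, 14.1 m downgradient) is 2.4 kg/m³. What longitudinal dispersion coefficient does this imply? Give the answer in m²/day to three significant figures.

At the plume center C_max = M/(n_e·A·√(4πDt)), so D = M²/(4πt·(n_e·A·C_max)²).
n_e·A·C_max = 0.25 × 8.1 × 2.4 = 4.860 kg/m.
D = 87²/(4π × 160 × 4.860²) = 0.159 m²/day.

0.159 m²/day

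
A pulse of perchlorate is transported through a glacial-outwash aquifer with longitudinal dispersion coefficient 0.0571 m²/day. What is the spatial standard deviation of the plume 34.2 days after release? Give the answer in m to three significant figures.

Dispersive spreading gives a Gaussian with σ² = 2Dt; advection only shifts the center.
σ = √(2 × 0.0571 × 34.2) = 1.98 m.

1.98 m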